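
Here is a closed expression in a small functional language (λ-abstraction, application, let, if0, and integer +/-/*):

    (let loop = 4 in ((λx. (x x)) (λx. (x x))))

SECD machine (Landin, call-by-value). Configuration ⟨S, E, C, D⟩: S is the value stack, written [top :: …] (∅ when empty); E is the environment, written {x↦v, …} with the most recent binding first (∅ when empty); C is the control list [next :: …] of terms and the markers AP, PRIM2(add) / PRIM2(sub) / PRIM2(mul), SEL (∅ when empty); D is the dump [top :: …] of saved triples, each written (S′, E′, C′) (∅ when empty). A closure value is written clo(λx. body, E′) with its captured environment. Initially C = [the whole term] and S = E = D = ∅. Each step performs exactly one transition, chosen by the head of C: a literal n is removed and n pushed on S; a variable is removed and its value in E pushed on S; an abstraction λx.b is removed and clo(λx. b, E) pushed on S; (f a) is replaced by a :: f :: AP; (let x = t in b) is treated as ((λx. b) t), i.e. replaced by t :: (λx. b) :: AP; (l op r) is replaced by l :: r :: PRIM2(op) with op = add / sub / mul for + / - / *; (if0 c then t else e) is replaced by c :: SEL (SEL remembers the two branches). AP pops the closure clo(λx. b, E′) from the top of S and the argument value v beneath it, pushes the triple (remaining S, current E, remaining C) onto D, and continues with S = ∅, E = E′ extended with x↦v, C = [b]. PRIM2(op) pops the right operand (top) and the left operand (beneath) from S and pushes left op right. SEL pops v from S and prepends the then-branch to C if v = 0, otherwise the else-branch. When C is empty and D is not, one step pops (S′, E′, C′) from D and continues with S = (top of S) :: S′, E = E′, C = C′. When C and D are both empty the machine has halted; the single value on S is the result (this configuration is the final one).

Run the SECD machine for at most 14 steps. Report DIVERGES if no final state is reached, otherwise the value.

Answer: DIVERGES (no final state within 14 steps)

Machine steps:
[0] ⟨S=∅; E=∅; C=[(let loop = 4 in ((λx. (x x)) (λx. (x x))))]; D=∅⟩
[1] ⟨S=∅; E=∅; C=[4 :: (λloop. ((λx. (x x)) (λx. (x x)))) :: AP]; D=∅⟩
[2] ⟨S=[4]; E=∅; C=[(λloop. ((λx. (x x)) (λx. (x x)))) :: AP]; D=∅⟩
[3] ⟨S=[clo(λloop. ((λx. (x x)) (λx. (x x))), ∅) :: 4]; E=∅; C=[AP]; D=∅⟩
[4] ⟨S=∅; E={loop↦4}; C=[((λx. (x x)) (λx. (x x)))]; D=[(∅, ∅, ∅)]⟩
[5] ⟨S=∅; E={loop↦4}; C=[(λx. (x x)) :: (λx. (x x)) :: AP]; D=[(∅, ∅, ∅)]⟩
[6] ⟨S=[clo(λx. (x x), {loop↦4})]; E={loop↦4}; C=[(λx. (x x)) :: AP]; D=[(∅, ∅, ∅)]⟩
[7] ⟨S=[clo(λx. (x x), {loop↦4}) :: clo(λx. (x x), {loop↦4})]; E={loop↦4}; C=[AP]; D=[(∅, ∅, ∅)]⟩
[8] ⟨S=∅; E={x↦clo(λx. (x x), {loop↦4}), loop↦4}; C=[(x x)]; D=[(∅, {loop↦4}, ∅) :: (∅, ∅, ∅)]⟩
[9] ⟨S=∅; E={x↦clo(λx. (x x), {loop↦4}), loop↦4}; C=[x :: x :: AP]; D=[(∅, {loop↦4}, ∅) :: (∅, ∅, ∅)]⟩
[10] ⟨S=[clo(λx. (x x), {loop↦4})]; E={x↦clo(λx. (x x), {loop↦4}), loop↦4}; C=[x :: AP]; D=[(∅, {loop↦4}, ∅) :: (∅, ∅, ∅)]⟩
[11] ⟨S=[clo(λx. (x x), {loop↦4}) :: clo(λx. (x x), {loop↦4})]; E={x↦clo(λx. (x x), {loop↦4}), loop↦4}; C=[AP]; D=[(∅, {loop↦4}, ∅) :: (∅, ∅, ∅)]⟩
[12] ⟨S=∅; E={x↦clo(λx. (x x), {loop↦4}), loop↦4}; C=[(x x)]; D=[(∅, {x↦clo(λx. (x x), {loop↦4}), loop↦4}, ∅) :: (∅, {loop↦4}, ∅) :: (∅, ∅, ∅)]⟩
[13] ⟨S=∅; E={x↦clo(λx. (x x), {loop↦4}), loop↦4}; C=[x :: x :: AP]; D=[(∅, {x↦clo(λx. (x x), {loop↦4}), loop↦4}, ∅) :: (∅, {loop↦4}, ∅) :: (∅, ∅, ∅)]⟩
[14] ⟨S=[clo(λx. (x x), {loop↦4})]; E={x↦clo(λx. (x x), {loop↦4}), loop↦4}; C=[x :: AP]; D=[(∅, {x↦clo(λx. (x x), {loop↦4}), loop↦4}, ∅) :: (∅, {loop↦4}, ∅) :: (∅, ∅, ∅)]⟩
→ 14 transitions taken and the configuration is still not final: no result within 14 steps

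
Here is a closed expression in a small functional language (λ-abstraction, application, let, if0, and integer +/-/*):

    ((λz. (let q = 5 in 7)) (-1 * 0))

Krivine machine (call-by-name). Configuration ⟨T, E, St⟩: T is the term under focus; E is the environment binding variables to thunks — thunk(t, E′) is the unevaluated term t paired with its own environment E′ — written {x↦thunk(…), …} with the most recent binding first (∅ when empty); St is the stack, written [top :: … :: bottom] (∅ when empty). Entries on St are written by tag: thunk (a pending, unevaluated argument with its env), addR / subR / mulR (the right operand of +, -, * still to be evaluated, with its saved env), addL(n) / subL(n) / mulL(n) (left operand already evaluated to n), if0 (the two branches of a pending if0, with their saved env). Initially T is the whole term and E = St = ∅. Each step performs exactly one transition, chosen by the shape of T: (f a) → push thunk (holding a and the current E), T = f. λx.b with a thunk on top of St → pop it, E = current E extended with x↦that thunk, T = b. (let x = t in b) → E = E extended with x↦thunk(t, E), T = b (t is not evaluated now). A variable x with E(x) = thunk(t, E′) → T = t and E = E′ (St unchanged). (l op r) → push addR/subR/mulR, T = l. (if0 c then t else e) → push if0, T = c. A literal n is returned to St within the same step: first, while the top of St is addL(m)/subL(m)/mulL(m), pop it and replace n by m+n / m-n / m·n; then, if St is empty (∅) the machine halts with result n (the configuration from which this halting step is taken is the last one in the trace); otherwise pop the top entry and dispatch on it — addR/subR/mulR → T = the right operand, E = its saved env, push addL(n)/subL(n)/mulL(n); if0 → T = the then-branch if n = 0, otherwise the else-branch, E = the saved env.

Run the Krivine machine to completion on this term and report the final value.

Answer: 7

Machine steps:
0. <T=((λz. (let q = 5 in 7)) (-1 * 0)), E=∅, St=∅>
1. <T=(λz. (let q = 5 in 7)), E=∅, St=[thunk]>
2. <T=(let q = 5 in 7), E={z↦thunk((-1 * 0), ∅)}, St=∅>
3. <T=7, E={q↦thunk(5, {z↦thunk((-1 * 0), ∅)}), z↦thunk((-1 * 0), ∅)}, St=∅>
→ final value 7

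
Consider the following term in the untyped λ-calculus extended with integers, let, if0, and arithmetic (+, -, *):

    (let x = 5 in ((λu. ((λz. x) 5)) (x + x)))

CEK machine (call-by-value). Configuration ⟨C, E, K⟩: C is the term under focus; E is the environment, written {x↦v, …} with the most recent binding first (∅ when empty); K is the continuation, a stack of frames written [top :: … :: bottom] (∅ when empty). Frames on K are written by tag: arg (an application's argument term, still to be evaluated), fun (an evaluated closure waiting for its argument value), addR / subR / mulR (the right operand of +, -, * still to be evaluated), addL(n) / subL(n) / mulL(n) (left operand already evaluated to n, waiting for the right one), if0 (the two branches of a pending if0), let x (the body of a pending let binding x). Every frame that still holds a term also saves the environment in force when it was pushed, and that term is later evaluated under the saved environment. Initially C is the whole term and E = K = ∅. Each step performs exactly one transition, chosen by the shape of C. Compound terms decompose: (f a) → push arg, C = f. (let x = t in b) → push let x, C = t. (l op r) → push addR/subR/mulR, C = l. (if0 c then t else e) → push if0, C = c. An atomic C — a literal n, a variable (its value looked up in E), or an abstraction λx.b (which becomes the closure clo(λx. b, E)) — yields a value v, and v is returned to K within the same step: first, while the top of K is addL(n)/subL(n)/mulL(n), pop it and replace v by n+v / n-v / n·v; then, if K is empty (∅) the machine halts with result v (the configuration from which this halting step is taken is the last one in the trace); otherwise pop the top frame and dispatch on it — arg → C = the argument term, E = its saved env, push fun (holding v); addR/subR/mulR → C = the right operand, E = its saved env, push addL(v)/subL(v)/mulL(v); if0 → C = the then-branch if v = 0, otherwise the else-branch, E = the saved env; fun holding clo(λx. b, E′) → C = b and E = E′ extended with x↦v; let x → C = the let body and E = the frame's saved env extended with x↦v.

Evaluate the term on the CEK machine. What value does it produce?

0. ⟨C=(let x = 5 in ((λu. ((λz. x) 5)) (x + x))); E=∅; K=∅⟩
1. ⟨C=5; E=∅; K=[let x]⟩
2. ⟨C=((λu. ((λz. x) 5)) (x + x)); E={x↦5}; K=∅⟩
3. ⟨C=(λu. ((λz. x) 5)); E={x↦5}; K=[arg]⟩
4. ⟨C=(x + x); E={x↦5}; K=[fun]⟩
5. ⟨C=x; E={x↦5}; K=[addR :: fun]⟩
6. ⟨C=x; E={x↦5}; K=[addL(5) :: fun]⟩
7. ⟨C=((λz. x) 5); E={u↦10, x↦5}; K=∅⟩
8. ⟨C=(λz. x); E={u↦10, x↦5}; K=[arg]⟩
9. ⟨C=5; E={u↦10, x↦5}; K=[fun]⟩
10. ⟨C=x; E={z↦5, u↦10, x↦5}; K=∅⟩
→ final value 5

Answer: 5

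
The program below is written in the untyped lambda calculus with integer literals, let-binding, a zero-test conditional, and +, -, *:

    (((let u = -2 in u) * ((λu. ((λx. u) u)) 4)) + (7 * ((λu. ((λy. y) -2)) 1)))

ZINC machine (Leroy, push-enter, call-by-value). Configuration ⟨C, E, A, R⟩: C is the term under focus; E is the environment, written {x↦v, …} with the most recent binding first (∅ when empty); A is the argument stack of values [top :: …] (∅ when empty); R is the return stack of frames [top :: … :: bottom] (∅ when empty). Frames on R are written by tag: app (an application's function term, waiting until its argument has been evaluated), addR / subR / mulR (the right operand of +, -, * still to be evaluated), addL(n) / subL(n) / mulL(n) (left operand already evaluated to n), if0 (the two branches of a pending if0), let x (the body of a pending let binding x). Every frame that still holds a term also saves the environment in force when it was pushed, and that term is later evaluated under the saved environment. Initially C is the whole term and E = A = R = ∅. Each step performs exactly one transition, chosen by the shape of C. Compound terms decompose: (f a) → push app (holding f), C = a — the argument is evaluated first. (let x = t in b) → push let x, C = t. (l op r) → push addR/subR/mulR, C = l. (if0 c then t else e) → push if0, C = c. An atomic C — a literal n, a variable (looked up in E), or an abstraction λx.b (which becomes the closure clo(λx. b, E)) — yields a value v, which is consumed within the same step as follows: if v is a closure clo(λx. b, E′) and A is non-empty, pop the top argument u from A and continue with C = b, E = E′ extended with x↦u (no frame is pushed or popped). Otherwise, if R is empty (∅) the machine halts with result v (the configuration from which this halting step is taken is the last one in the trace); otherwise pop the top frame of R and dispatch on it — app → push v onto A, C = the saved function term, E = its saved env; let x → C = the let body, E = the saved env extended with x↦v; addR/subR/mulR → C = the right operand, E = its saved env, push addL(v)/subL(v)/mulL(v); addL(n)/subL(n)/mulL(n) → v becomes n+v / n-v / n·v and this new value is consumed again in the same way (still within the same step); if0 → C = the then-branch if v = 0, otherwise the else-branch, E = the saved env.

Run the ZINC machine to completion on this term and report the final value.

Answer: -22

Derivation:
0. ⟨C=(((let u = -2 in u) * ((λu. ((λx. u) u)) 4)) + (7 * ((λu. ((λy. y) -2)) 1))); E=∅; A=∅; R=∅⟩
1. ⟨C=((let u = -2 in u) * ((λu. ((λx. u) u)) 4)); E=∅; A=∅; R=[addR]⟩
2. ⟨C=(let u = -2 in u); E=∅; A=∅; R=[mulR :: addR]⟩
3. ⟨C=-2; E=∅; A=∅; R=[let u :: mulR :: addR]⟩
4. ⟨C=u; E={u↦-2}; A=∅; R=[mulR :: addR]⟩
5. ⟨C=((λu. ((λx. u) u)) 4); E=∅; A=∅; R=[mulL(-2) :: addR]⟩
6. ⟨C=4; E=∅; A=∅; R=[app :: mulL(-2) :: addR]⟩
7. ⟨C=(λu. ((λx. u) u)); E=∅; A=[4]; R=[mulL(-2) :: addR]⟩
8. ⟨C=((λx. u) u); E={u↦4}; A=∅; R=[mulL(-2) :: addR]⟩
9. ⟨C=u; E={u↦4}; A=∅; R=[app :: mulL(-2) :: addR]⟩
10. ⟨C=(λx. u); E={u↦4}; A=[4]; R=[mulL(-2) :: addR]⟩
11. ⟨C=u; E={x↦4, u↦4}; A=∅; R=[mulL(-2) :: addR]⟩
12. ⟨C=(7 * ((λu. ((λy. y) -2)) 1)); E=∅; A=∅; R=[addL(-8)]⟩
13. ⟨C=7; E=∅; A=∅; R=[mulR :: addL(-8)]⟩
14. ⟨C=((λu. ((λy. y) -2)) 1); E=∅; A=∅; R=[mulL(7) :: addL(-8)]⟩
15. ⟨C=1; E=∅; A=∅; R=[app :: mulL(7) :: addL(-8)]⟩
16. ⟨C=(λu. ((λy. y) -2)); E=∅; A=[1]; R=[mulL(7) :: addL(-8)]⟩
17. ⟨C=((λy. y) -2); E={u↦1}; A=∅; R=[mulL(7) :: addL(-8)]⟩
18. ⟨C=-2; E={u↦1}; A=∅; R=[app :: mulL(7) :: addL(-8)]⟩
19. ⟨C=(λy. y); E={u↦1}; A=[-2]; R=[mulL(7) :: addL(-8)]⟩
20. ⟨C=y; E={y↦-2, u↦1}; A=∅; R=[mulL(7) :: addL(-8)]⟩
→ final value -22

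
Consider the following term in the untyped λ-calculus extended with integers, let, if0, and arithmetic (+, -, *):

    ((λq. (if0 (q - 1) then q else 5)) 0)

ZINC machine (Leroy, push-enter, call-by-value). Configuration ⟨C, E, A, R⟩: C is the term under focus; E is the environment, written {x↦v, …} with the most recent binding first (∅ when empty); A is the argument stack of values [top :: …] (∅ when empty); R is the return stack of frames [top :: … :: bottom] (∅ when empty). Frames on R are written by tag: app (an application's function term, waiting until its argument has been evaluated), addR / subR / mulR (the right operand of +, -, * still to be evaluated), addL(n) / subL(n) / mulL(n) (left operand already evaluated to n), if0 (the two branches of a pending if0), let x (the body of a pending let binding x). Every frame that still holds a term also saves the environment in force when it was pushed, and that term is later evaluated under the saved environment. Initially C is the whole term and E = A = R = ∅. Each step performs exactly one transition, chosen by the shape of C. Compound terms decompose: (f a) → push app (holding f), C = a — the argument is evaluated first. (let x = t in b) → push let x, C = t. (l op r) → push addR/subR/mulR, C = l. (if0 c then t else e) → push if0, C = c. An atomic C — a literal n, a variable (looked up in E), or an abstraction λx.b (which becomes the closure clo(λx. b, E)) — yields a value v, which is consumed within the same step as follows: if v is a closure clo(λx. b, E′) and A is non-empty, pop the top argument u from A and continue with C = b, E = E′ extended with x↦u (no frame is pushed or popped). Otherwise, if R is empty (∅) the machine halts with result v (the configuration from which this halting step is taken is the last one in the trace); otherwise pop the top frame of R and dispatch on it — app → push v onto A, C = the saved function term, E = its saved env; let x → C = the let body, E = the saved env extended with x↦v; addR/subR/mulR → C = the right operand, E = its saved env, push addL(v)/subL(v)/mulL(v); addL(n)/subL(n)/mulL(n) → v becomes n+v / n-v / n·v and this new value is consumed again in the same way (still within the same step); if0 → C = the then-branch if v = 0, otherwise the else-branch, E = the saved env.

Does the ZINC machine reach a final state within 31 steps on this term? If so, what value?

Answer: 5

Execution trace:
step 0: <C=((λq. (if0 (q - 1) then q else 5)) 0), E=∅, A=∅, R=∅>
step 1: <C=0, E=∅, A=∅, R=[app]>
step 2: <C=(λq. (if0 (q - 1) then q else 5)), E=∅, A=[0], R=∅>
step 3: <C=(if0 (q - 1) then q else 5), E={q↦0}, A=∅, R=∅>
step 4: <C=(q - 1), E={q↦0}, A=∅, R=[if0]>
step 5: <C=q, E={q↦0}, A=∅, R=[subR :: if0]>
step 6: <C=1, E={q↦0}, A=∅, R=[subL(0) :: if0]>
step 7: <C=5, E={q↦0}, A=∅, R=∅>
→ final value 5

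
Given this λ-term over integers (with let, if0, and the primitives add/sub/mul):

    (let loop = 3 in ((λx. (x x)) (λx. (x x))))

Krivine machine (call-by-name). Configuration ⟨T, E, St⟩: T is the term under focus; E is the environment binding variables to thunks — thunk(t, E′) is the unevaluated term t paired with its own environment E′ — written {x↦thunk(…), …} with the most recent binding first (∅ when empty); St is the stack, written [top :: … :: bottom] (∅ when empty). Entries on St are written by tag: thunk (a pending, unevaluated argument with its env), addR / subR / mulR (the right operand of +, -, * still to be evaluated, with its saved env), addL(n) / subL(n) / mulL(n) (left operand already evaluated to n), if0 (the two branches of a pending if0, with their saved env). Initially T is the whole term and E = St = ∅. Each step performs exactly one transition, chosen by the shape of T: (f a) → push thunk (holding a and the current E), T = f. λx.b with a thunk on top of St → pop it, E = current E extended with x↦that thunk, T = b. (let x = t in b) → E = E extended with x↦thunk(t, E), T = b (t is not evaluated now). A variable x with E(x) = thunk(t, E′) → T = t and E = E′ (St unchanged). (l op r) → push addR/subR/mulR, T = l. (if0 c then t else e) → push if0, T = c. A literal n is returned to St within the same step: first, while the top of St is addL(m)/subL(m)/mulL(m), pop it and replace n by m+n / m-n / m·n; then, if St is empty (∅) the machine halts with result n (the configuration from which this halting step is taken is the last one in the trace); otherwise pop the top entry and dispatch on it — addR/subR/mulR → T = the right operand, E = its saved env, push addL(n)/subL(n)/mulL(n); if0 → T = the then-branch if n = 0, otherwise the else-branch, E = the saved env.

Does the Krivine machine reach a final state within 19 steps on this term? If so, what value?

0. [T=(let loop = 3 in ((λx. (x x)) (λx. (x x)))) | E=∅ | St=∅]
1. [T=((λx. (x x)) (λx. (x x))) | E={loop↦thunk(3, ∅)} | St=∅]
2. [T=(λx. (x x)) | E={loop↦thunk(3, ∅)} | St=[thunk]]
3. [T=(x x) | E={x↦thunk((λx. (x x)), {loop↦thunk(3, ∅)}), loop↦thunk(3, ∅)} | St=∅]
4. [T=x | E={x↦thunk((λx. (x x)), {loop↦thunk(3, ∅)}), loop↦thunk(3, ∅)} | St=[thunk]]
5. [T=(λx. (x x)) | E={loop↦thunk(3, ∅)} | St=[thunk]]
6. [T=(x x) | E={x↦thunk(x, {x↦thunk((λx. (x x)), {loop↦thunk(3, ∅)}), loop↦thunk(3, ∅)}), loop↦thunk(3, ∅)} | St=∅]
7. [T=x | E={x↦thunk(x, {x↦thunk((λx. (x x)), {loop↦thunk(3, ∅)}), loop↦thunk(3, ∅)}), loop↦thunk(3, ∅)} | St=[thunk]]
8. [T=x | E={x↦thunk((λx. (x x)), {loop↦thunk(3, ∅)}), loop↦thunk(3, ∅)} | St=[thunk]]
9. [T=(λx. (x x)) | E={loop↦thunk(3, ∅)} | St=[thunk]]
10. [T=(x x) | E={x↦thunk(x, {x↦thunk(x, {x↦thunk((λx. (x x)), {loop↦thunk(3, ∅)}), loop↦thunk(3, ∅)}), loop↦thunk(3, ∅)}), loop↦thunk(3, ∅)} | St=∅]
11. [T=x | E={x↦thunk(x, {x↦thunk(x, {x↦thunk((λx. (x x)), {loop↦thunk(3, ∅)}), loop↦thunk(3, ∅)}), loop↦thunk(3, ∅)}), loop↦thunk(3, ∅)} | St=[thunk]]
12. [T=x | E={x↦thunk(x, {x↦thunk((λx. (x x)), {loop↦thunk(3, ∅)}), loop↦thunk(3, ∅)}), loop↦thunk(3, ∅)} | St=[thunk]]
13. [T=x | E={x↦thunk((λx. (x x)), {loop↦thunk(3, ∅)}), loop↦thunk(3, ∅)} | St=[thunk]]
14. [T=(λx. (x x)) | E={loop↦thunk(3, ∅)} | St=[thunk]]
15. [T=(x x) | E={x↦thunk(x, {x↦thunk(x, {x↦thunk(x, {x↦thunk((λx. (x x)), {loop↦thunk(3, ∅)}), loop↦thunk(3, ∅)}), loop↦thunk(3, ∅)}), loop↦thunk(3, ∅)}), loop↦thunk(3, ∅)} | St=∅]
16. [T=x | E={x↦thunk(x, {x↦thunk(x, {x↦thunk(x, {x↦thunk((λx. (x x)), {loop↦thunk(3, ∅)}), loop↦thunk(3, ∅)}), loop↦thunk(3, ∅)}), loop↦thunk(3, ∅)}), loop↦thunk(3, ∅)} | St=[thunk]]
17. [T=x | E={x↦thunk(x, {x↦thunk(x, {x↦thunk((λx. (x x)), {loop↦thunk(3, ∅)}), loop↦thunk(3, ∅)}), loop↦thunk(3, ∅)}), loop↦thunk(3, ∅)} | St=[thunk]]
18. [T=x | E={x↦thunk(x, {x↦thunk((λx. (x x)), {loop↦thunk(3, ∅)}), loop↦thunk(3, ∅)}), loop↦thunk(3, ∅)} | St=[thunk]]
19. [T=x | E={x↦thunk((λx. (x x)), {loop↦thunk(3, ∅)}), loop↦thunk(3, ∅)} | St=[thunk]]
→ 19 transitions taken and the configuration is still not final: no result within 19 steps

Answer: DIVERGES (no final state within 19 steps)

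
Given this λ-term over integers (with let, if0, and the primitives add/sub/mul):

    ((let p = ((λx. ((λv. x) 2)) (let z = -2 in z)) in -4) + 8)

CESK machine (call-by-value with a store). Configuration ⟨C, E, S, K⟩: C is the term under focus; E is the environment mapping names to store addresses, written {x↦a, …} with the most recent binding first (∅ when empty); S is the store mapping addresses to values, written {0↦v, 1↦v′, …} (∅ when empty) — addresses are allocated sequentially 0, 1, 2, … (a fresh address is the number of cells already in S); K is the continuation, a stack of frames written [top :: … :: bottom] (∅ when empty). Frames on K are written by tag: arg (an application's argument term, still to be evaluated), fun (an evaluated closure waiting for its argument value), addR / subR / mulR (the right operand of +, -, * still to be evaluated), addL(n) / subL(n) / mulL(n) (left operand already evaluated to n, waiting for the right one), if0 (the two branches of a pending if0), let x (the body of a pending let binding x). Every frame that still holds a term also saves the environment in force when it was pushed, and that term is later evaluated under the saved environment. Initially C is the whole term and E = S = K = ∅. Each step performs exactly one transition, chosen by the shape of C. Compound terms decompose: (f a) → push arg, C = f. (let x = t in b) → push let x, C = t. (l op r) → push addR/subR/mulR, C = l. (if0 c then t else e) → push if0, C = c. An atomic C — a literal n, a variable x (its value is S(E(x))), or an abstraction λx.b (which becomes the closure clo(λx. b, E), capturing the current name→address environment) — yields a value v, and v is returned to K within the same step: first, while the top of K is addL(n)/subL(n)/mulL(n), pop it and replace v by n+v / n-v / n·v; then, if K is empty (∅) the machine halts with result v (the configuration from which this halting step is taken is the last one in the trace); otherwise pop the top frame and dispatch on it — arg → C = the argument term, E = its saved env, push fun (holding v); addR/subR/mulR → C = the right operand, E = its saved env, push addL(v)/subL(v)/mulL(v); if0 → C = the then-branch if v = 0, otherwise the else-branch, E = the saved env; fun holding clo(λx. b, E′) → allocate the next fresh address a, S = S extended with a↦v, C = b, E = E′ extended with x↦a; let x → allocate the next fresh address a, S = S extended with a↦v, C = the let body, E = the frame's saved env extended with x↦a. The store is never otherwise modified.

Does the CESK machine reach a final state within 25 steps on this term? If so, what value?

t=0: ⟨C=((let p = ((λx. ((λv. x) 2)) (let z = -2 in z)) in -4) + 8); E=∅; S=∅; K=∅⟩
t=1: ⟨C=(let p = ((λx. ((λv. x) 2)) (let z = -2 in z)) in -4); E=∅; S=∅; K=[addR]⟩
t=2: ⟨C=((λx. ((λv. x) 2)) (let z = -2 in z)); E=∅; S=∅; K=[let p :: addR]⟩
t=3: ⟨C=(λx. ((λv. x) 2)); E=∅; S=∅; K=[arg :: let p :: addR]⟩
t=4: ⟨C=(let z = -2 in z); E=∅; S=∅; K=[fun :: let p :: addR]⟩
t=5: ⟨C=-2; E=∅; S=∅; K=[let z :: fun :: let p :: addR]⟩
t=6: ⟨C=z; E={z↦0}; S={0↦-2}; K=[fun :: let p :: addR]⟩
t=7: ⟨C=((λv. x) 2); E={x↦1}; S={0↦-2, 1↦-2}; K=[let p :: addR]⟩
t=8: ⟨C=(λv. x); E={x↦1}; S={0↦-2, 1↦-2}; K=[arg :: let p :: addR]⟩
t=9: ⟨C=2; E={x↦1}; S={0↦-2, 1↦-2}; K=[fun :: let p :: addR]⟩
t=10: ⟨C=x; E={v↦2, x↦1}; S={0↦-2, 1↦-2, 2↦2}; K=[let p :: addR]⟩
t=11: ⟨C=-4; E={p↦3}; S={0↦-2, 1↦-2, 2↦2, 3↦-2}; K=[addR]⟩
t=12: ⟨C=8; E=∅; S={0↦-2, 1↦-2, 2↦2, 3↦-2}; K=[addL(-4)]⟩
→ final value 4

Answer: 4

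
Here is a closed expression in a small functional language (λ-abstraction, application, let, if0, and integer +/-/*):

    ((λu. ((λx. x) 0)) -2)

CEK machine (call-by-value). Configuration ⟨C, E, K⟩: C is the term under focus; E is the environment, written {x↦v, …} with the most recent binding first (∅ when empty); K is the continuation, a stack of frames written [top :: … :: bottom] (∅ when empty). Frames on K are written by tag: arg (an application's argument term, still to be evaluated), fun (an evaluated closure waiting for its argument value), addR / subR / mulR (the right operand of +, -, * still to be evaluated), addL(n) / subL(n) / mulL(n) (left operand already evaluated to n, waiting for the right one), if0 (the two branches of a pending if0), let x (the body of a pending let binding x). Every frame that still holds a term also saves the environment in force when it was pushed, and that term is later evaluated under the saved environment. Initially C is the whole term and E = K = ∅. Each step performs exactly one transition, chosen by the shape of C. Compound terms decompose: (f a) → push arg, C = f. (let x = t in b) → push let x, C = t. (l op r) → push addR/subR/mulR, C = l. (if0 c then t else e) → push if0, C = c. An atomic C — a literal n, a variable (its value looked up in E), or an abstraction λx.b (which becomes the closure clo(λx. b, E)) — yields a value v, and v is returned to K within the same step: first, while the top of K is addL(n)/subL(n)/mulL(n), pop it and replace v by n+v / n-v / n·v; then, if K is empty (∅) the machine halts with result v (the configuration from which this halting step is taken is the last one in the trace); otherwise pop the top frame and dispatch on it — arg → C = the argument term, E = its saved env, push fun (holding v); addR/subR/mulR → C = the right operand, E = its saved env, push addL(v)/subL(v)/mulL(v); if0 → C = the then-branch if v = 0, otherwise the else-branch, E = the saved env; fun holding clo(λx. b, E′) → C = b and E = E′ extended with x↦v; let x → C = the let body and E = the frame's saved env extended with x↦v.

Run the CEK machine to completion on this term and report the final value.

0. <C=((λu. ((λx. x) 0)) -2), E=∅, K=∅>
1. <C=(λu. ((λx. x) 0)), E=∅, K=[arg]>
2. <C=-2, E=∅, K=[fun]>
3. <C=((λx. x) 0), E={u↦-2}, K=∅>
4. <C=(λx. x), E={u↦-2}, K=[arg]>
5. <C=0, E={u↦-2}, K=[fun]>
6. <C=x, E={x↦0, u↦-2}, K=∅>
→ final value 0

Answer: 0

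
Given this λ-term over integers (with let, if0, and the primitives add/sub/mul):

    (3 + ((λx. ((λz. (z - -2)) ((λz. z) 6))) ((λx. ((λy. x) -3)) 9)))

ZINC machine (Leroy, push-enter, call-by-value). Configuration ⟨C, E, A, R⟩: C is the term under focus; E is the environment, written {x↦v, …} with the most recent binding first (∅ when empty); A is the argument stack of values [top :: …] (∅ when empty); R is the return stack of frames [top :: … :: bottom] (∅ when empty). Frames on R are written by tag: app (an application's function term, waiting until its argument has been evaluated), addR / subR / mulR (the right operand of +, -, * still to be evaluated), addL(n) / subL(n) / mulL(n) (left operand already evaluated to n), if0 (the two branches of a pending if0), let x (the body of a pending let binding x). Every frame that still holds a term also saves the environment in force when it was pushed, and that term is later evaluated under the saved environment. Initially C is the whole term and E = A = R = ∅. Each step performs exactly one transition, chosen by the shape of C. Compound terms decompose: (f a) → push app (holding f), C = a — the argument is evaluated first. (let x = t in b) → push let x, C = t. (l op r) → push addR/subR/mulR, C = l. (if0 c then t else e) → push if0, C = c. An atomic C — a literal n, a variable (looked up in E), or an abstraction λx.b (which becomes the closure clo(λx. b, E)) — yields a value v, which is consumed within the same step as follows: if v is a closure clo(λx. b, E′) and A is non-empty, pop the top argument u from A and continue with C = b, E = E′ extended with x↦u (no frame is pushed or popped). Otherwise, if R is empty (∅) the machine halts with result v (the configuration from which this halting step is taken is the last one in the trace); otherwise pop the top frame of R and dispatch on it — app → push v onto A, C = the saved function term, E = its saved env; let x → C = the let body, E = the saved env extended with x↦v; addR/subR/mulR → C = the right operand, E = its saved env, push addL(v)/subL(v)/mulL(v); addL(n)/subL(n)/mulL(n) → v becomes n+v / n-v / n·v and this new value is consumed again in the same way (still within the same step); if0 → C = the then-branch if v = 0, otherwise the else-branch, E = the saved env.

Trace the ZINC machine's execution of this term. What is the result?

Answer: 11

Derivation:
step 0: <C=(3 + ((λx. ((λz. (z - -2)) ((λz. z) 6))) ((λx. ((λy. x) -3)) 9))), E=∅, A=∅, R=∅>
step 1: <C=3, E=∅, A=∅, R=[addR]>
step 2: <C=((λx. ((λz. (z - -2)) ((λz. z) 6))) ((λx. ((λy. x) -3)) 9)), E=∅, A=∅, R=[addL(3)]>
step 3: <C=((λx. ((λy. x) -3)) 9), E=∅, A=∅, R=[app :: addL(3)]>
step 4: <C=9, E=∅, A=∅, R=[app :: app :: addL(3)]>
step 5: <C=(λx. ((λy. x) -3)), E=∅, A=[9], R=[app :: addL(3)]>
step 6: <C=((λy. x) -3), E={x↦9}, A=∅, R=[app :: addL(3)]>
step 7: <C=-3, E={x↦9}, A=∅, R=[app :: app :: addL(3)]>
step 8: <C=(λy. x), E={x↦9}, A=[-3], R=[app :: addL(3)]>
step 9: <C=x, E={y↦-3, x↦9}, A=∅, R=[app :: addL(3)]>
step 10: <C=(λx. ((λz. (z - -2)) ((λz. z) 6))), E=∅, A=[9], R=[addL(3)]>
step 11: <C=((λz. (z - -2)) ((λz. z) 6)), E={x↦9}, A=∅, R=[addL(3)]>
step 12: <C=((λz. z) 6), E={x↦9}, A=∅, R=[app :: addL(3)]>
step 13: <C=6, E={x↦9}, A=∅, R=[app :: app :: addL(3)]>
step 14: <C=(λz. z), E={x↦9}, A=[6], R=[app :: addL(3)]>
step 15: <C=z, E={z↦6, x↦9}, A=∅, R=[app :: addL(3)]>
step 16: <C=(λz. (z - -2)), E={x↦9}, A=[6], R=[addL(3)]>
step 17: <C=(z - -2), E={z↦6, x↦9}, A=∅, R=[addL(3)]>
step 18: <C=z, E={z↦6, x↦9}, A=∅, R=[subR :: addL(3)]>
step 19: <C=-2, E={z↦6, x↦9}, A=∅, R=[subL(6) :: addL(3)]>
→ final value 11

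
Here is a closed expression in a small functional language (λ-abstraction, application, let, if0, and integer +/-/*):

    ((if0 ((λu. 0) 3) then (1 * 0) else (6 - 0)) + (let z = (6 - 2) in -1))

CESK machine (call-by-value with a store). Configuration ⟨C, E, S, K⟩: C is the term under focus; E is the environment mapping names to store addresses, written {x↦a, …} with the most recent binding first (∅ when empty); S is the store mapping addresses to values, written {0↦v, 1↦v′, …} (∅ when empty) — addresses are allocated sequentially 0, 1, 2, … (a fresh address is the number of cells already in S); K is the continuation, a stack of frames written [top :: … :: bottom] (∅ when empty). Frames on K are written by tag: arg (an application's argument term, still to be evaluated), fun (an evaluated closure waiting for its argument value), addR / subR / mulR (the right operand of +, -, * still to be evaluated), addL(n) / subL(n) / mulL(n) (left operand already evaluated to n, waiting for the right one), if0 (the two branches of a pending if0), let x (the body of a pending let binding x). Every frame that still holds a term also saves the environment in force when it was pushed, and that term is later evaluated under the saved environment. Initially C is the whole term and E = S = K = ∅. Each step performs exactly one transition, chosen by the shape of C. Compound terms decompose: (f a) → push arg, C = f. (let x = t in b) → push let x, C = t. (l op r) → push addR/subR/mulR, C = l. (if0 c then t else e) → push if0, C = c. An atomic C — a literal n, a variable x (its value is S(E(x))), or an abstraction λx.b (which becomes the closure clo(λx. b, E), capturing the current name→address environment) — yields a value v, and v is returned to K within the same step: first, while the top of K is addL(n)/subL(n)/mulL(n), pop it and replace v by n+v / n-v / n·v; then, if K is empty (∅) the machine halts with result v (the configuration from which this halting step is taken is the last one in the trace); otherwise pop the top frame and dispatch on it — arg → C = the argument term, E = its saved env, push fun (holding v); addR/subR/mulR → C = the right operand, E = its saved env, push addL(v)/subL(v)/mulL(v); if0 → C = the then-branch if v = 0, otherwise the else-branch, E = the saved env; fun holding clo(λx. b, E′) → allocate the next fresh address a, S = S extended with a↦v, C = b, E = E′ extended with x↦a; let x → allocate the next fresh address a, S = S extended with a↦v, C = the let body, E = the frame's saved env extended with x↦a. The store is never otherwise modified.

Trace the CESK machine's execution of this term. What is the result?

Answer: -1

Execution trace:
0. ⟨C=((if0 ((λu. 0) 3) then (1 * 0) else (6 - 0)) + (let z = (6 - 2) in -1)); E=∅; S=∅; K=∅⟩
1. ⟨C=(if0 ((λu. 0) 3) then (1 * 0) else (6 - 0)); E=∅; S=∅; K=[addR]⟩
2. ⟨C=((λu. 0) 3); E=∅; S=∅; K=[if0 :: addR]⟩
3. ⟨C=(λu. 0); E=∅; S=∅; K=[arg :: if0 :: addR]⟩
4. ⟨C=3; E=∅; S=∅; K=[fun :: if0 :: addR]⟩
5. ⟨C=0; E={u↦0}; S={0↦3}; K=[if0 :: addR]⟩
6. ⟨C=(1 * 0); E=∅; S={0↦3}; K=[addR]⟩
7. ⟨C=1; E=∅; S={0↦3}; K=[mulR :: addR]⟩
8. ⟨C=0; E=∅; S={0↦3}; K=[mulL(1) :: addR]⟩
9. ⟨C=(let z = (6 - 2) in -1); E=∅; S={0↦3}; K=[addL(0)]⟩
10. ⟨C=(6 - 2); E=∅; S={0↦3}; K=[let z :: addL(0)]⟩
11. ⟨C=6; E=∅; S={0↦3}; K=[subR :: let z :: addL(0)]⟩
12. ⟨C=2; E=∅; S={0↦3}; K=[subL(6) :: let z :: addL(0)]⟩
13. ⟨C=-1; E={z↦1}; S={0↦3, 1↦4}; K=[addL(0)]⟩
→ final value -1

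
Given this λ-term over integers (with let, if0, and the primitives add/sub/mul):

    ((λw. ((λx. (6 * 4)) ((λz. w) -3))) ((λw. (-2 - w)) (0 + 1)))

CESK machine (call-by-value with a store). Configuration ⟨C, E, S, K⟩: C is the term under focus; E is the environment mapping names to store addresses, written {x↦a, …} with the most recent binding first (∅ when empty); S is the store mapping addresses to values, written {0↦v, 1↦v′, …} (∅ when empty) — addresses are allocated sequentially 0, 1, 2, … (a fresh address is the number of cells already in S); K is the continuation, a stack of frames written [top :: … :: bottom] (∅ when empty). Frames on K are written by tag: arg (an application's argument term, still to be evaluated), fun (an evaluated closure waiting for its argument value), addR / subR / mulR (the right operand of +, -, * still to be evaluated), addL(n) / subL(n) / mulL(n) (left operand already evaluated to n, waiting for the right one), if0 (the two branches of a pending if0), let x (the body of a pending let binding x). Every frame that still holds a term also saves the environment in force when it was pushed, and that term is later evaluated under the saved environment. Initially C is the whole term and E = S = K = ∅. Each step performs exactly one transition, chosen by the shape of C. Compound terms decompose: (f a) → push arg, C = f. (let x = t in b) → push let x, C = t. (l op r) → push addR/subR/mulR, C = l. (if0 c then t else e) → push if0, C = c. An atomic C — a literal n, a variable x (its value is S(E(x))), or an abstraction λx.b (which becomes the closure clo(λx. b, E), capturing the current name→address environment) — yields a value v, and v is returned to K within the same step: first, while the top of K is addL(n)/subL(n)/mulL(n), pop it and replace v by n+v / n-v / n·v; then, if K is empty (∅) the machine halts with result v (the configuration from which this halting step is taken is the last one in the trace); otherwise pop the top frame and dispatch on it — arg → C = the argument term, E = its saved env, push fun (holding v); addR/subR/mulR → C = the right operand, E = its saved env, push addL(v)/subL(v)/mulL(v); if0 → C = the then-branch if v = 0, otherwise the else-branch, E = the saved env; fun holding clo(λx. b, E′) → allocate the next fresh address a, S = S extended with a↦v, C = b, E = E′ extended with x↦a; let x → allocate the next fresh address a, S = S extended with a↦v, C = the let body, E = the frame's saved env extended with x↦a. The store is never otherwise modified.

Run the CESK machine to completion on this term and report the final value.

step 0: ⟨C=((λw. ((λx. (6 * 4)) ((λz. w) -3))) ((λw. (-2 - w)) (0 + 1))); E=∅; S=∅; K=∅⟩
step 1: ⟨C=(λw. ((λx. (6 * 4)) ((λz. w) -3))); E=∅; S=∅; K=[arg]⟩
step 2: ⟨C=((λw. (-2 - w)) (0 + 1)); E=∅; S=∅; K=[fun]⟩
step 3: ⟨C=(λw. (-2 - w)); E=∅; S=∅; K=[arg :: fun]⟩
step 4: ⟨C=(0 + 1); E=∅; S=∅; K=[fun :: fun]⟩
step 5: ⟨C=0; E=∅; S=∅; K=[addR :: fun :: fun]⟩
step 6: ⟨C=1; E=∅; S=∅; K=[addL(0) :: fun :: fun]⟩
step 7: ⟨C=(-2 - w); E={w↦0}; S={0↦1}; K=[fun]⟩
step 8: ⟨C=-2; E={w↦0}; S={0↦1}; K=[subR :: fun]⟩
step 9: ⟨C=w; E={w↦0}; S={0↦1}; K=[subL(-2) :: fun]⟩
step 10: ⟨C=((λx. (6 * 4)) ((λz. w) -3)); E={w↦1}; S={0↦1, 1↦-3}; K=∅⟩
step 11: ⟨C=(λx. (6 * 4)); E={w↦1}; S={0↦1, 1↦-3}; K=[arg]⟩
step 12: ⟨C=((λz. w) -3); E={w↦1}; S={0↦1, 1↦-3}; K=[fun]⟩
step 13: ⟨C=(λz. w); E={w↦1}; S={0↦1, 1↦-3}; K=[arg :: fun]⟩
step 14: ⟨C=-3; E={w↦1}; S={0↦1, 1↦-3}; K=[fun :: fun]⟩
step 15: ⟨C=w; E={z↦2, w↦1}; S={0↦1, 1↦-3, 2↦-3}; K=[fun]⟩
step 16: ⟨C=(6 * 4); E={x↦3, w↦1}; S={0↦1, 1↦-3, 2↦-3, 3↦-3}; K=∅⟩
step 17: ⟨C=6; E={x↦3, w↦1}; S={0↦1, 1↦-3, 2↦-3, 3↦-3}; K=[mulR]⟩
step 18: ⟨C=4; E={x↦3, w↦1}; S={0↦1, 1↦-3, 2↦-3, 3↦-3}; K=[mulL(6)]⟩
→ final value 24

Answer: 24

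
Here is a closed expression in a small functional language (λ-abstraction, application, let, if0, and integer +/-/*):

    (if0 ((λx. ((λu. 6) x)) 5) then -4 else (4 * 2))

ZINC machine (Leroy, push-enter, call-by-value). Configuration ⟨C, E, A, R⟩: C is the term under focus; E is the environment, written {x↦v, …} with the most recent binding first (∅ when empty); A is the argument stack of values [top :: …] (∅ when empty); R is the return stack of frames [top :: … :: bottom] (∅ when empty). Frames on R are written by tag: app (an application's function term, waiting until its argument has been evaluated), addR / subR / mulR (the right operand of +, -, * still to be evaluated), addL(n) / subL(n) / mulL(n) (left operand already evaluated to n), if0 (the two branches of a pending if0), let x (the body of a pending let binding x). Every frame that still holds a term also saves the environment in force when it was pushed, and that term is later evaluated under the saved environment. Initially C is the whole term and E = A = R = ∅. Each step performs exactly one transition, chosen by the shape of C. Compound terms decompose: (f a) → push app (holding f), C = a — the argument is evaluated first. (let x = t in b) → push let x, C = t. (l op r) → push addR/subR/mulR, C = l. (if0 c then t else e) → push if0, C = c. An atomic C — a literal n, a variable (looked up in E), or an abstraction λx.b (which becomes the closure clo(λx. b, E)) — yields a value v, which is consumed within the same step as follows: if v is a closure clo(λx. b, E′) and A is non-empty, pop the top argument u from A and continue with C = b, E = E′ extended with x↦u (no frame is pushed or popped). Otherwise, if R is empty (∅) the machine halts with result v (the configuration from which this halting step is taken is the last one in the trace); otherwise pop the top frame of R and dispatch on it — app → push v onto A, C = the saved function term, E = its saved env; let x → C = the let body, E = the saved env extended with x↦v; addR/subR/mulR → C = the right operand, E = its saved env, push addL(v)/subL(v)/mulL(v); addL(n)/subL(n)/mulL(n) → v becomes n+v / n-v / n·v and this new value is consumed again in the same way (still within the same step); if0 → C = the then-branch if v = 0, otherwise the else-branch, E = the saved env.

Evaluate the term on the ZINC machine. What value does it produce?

Answer: 8

Machine steps:
[0] [C=(if0 ((λx. ((λu. 6) x)) 5) then -4 else (4 * 2)) | E=∅ | A=∅ | R=∅]
[1] [C=((λx. ((λu. 6) x)) 5) | E=∅ | A=∅ | R=[if0]]
[2] [C=5 | E=∅ | A=∅ | R=[app :: if0]]
[3] [C=(λx. ((λu. 6) x)) | E=∅ | A=[5] | R=[if0]]
[4] [C=((λu. 6) x) | E={x↦5} | A=∅ | R=[if0]]
[5] [C=x | E={x↦5} | A=∅ | R=[app :: if0]]
[6] [C=(λu. 6) | E={x↦5} | A=[5] | R=[if0]]
[7] [C=6 | E={u↦5, x↦5} | A=∅ | R=[if0]]
[8] [C=(4 * 2) | E=∅ | A=∅ | R=∅]
[9] [C=4 | E=∅ | A=∅ | R=[mulR]]
[10] [C=2 | E=∅ | A=∅ | R=[mulL(4)]]
→ final value 8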